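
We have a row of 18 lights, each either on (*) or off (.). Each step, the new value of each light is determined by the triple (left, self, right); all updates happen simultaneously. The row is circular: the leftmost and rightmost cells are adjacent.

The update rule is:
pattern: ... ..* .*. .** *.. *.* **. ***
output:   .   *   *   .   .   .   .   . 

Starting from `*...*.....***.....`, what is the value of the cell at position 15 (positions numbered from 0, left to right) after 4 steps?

*..**....*.......*
..*.....**......*.
.**....*.......**.
*.....**......*...
position 15 holds .

.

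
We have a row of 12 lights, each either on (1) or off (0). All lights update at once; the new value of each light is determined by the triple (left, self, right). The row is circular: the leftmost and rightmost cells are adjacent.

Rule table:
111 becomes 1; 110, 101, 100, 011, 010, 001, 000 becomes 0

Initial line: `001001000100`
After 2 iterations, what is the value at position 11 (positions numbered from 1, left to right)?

0

000000000000
000000000000
position 11 holds 0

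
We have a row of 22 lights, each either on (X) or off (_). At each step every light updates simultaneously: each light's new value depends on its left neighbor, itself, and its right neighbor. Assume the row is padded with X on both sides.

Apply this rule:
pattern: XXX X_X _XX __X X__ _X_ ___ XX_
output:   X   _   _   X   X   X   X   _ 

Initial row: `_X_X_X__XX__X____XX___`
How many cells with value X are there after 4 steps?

15

step 1: _X_X_XXX__XXXXXXX__XXX
step 2: _X_X__X_XX_XXXXX_XX_XX
step 3: _X_XXXX_____XXX______X
step 4: _X__XX_XXXXX_X_XXXXXX_
count of X: 15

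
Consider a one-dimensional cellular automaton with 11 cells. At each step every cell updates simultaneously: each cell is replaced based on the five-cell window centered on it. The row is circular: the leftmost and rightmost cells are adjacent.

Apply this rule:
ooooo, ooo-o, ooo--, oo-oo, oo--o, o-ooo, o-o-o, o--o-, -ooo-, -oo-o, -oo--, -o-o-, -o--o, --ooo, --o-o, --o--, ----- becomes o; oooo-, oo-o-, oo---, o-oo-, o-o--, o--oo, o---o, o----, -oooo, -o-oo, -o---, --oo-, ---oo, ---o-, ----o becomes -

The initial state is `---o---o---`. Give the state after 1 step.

o--o---o--o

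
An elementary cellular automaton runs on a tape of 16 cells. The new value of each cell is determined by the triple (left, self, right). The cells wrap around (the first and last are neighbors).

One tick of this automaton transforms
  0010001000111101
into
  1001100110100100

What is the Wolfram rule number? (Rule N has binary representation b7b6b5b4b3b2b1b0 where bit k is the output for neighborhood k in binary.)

position 11: 111 → 0  (bit 7 = 0)
position 13: 110 → 1  (bit 6 = 1)
position 14: 101 → 0  (bit 5 = 0)
position 0: 100 → 1  (bit 4 = 1)
position 10: 011 → 1  (bit 3 = 1)
position 2: 010 → 0  (bit 2 = 0)
position 1: 001 → 0  (bit 1 = 0)
position 4: 000 → 1  (bit 0 = 1)
bits b7..b0 = 01011001 = 89

89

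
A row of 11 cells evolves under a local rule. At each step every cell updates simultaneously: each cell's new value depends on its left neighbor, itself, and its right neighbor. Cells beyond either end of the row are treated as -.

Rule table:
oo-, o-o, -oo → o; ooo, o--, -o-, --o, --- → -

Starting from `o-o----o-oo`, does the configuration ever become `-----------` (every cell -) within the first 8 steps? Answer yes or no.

step 1: -o------ooo
step 2: --------o-o
step 3: ---------o-
step 4: -----------
all cells are - at step 4

yes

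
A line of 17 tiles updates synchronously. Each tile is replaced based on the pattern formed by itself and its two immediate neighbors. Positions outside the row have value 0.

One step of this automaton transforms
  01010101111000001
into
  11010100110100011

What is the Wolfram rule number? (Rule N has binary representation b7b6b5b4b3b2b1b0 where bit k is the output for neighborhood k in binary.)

150

position 8: 111 → 1  (bit 7 = 1)
position 10: 110 → 0  (bit 6 = 0)
position 2: 101 → 0  (bit 5 = 0)
position 11: 100 → 1  (bit 4 = 1)
position 7: 011 → 0  (bit 3 = 0)
position 1: 010 → 1  (bit 2 = 1)
position 0: 001 → 1  (bit 1 = 1)
position 12: 000 → 0  (bit 0 = 0)
bits b7..b0 = 10010110 = 150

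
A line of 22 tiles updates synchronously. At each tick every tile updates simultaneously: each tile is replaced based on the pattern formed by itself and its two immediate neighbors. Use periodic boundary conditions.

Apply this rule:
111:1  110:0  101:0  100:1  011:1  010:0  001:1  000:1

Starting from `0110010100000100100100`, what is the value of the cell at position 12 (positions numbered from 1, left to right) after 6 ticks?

0

1101100011111011011011
1001011111110010010011
0110011111101101101111
0101111111001001001110
1001111110110110111101
0111111100100100111001
position 12 holds 0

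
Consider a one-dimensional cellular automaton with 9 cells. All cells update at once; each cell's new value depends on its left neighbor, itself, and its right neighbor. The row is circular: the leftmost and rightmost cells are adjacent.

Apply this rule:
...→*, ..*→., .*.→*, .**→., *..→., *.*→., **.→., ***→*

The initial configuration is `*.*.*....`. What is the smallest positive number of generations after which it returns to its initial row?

2

*.*.*.**.
*.*.*....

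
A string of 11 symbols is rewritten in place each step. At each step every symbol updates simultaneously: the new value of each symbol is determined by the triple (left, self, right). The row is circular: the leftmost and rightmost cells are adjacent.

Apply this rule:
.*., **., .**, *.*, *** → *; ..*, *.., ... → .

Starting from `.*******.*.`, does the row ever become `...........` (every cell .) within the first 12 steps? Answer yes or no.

no

.*********.
.*********.  (fixed point — unchanged through step 12)
step 12 is .*********., still not uniform .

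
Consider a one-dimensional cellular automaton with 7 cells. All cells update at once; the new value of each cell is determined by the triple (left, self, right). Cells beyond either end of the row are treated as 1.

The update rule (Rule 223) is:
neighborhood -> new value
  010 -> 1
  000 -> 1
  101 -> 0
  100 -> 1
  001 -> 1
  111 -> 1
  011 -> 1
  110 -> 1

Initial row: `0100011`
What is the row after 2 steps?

0111111
0111111

0111111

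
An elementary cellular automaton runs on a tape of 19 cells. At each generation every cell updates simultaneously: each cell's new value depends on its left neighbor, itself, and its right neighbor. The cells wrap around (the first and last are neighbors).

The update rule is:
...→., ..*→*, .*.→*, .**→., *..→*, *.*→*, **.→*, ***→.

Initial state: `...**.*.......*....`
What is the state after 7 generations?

***.****.**...**.**

generation 1: ..*.****.....***...
generation 2: .***...**...*..**..
generation 3: *..**.*.**.****.**.
generation 4: ***.****.**...**.**
generation 5: ..**...**.**.*.**..
generation 6: .*.**.*.**.****.**.
generation 7: ***.****.**...**.**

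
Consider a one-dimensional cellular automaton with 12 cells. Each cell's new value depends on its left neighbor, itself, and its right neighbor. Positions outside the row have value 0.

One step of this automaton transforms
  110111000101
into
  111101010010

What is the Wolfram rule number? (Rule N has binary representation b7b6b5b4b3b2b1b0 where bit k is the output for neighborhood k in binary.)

position 4: 111 → 0  (bit 7 = 0)
position 1: 110 → 1  (bit 6 = 1)
position 2: 101 → 1  (bit 5 = 1)
position 6: 100 → 0  (bit 4 = 0)
position 0: 011 → 1  (bit 3 = 1)
position 9: 010 → 0  (bit 2 = 0)
position 8: 001 → 0  (bit 1 = 0)
position 7: 000 → 1  (bit 0 = 1)
bits b7..b0 = 01101001 = 105

105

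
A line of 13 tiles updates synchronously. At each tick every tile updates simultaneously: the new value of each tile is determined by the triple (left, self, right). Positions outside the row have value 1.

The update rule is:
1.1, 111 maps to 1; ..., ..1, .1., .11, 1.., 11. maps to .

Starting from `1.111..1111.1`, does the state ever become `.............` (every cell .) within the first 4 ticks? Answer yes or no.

no

.1.1....11.1.
1.1.......1.1
.1.........1.
1...........1
tick 4 is 1...........1, still not uniform .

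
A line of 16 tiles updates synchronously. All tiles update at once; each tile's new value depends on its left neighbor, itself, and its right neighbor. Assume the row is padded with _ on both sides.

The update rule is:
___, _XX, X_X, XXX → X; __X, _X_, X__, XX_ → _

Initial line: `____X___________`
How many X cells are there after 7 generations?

10

generation 1: XXX___XXXXXXXXXX
generation 2: XX__X_XXXXXXXXX_
generation 3: X____XXXXXXXXX__
generation 4: __XX_XXXXXXXX__X
generation 5: X_X_XXXXXXXX____
generation 6: _X_XXXXXXXX__XXX
generation 7: __XXXXXXXX___XX_
count of X: 10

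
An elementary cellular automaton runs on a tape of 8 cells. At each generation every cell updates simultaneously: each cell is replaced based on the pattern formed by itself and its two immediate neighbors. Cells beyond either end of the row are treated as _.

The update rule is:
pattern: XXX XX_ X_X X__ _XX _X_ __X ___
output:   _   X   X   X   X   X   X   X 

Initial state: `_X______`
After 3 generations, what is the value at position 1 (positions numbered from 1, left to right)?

generation 1: XXXXXXXX
generation 2: X______X
generation 3: XXXXXXXX
position 1 holds X

X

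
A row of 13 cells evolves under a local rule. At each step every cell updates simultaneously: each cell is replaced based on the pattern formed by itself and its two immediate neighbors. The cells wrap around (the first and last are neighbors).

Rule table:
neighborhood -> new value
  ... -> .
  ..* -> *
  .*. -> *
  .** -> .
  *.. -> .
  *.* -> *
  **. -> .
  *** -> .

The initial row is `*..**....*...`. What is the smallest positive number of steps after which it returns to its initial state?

26

step 1: *.*.....**..*
step 2: .**....*...*.
step 3: *.....**..**.
step 4: *....*...*..*
step 5: ....**..**.*.
step 6: ...*...*..**.
step 7: ..**..**.*...
step 8: .*...*..**...
step 9: **..**.*.....
step 10: ...*..**....*
step 11: ..**.*.....**
step 12: .*..**....*..
step 13: **.*.....**..
step 14: ..**....*...*
step 15: .*.....**..**
step 16: **....*...*..
step 17: .....**..**.*
step 18: ....*...*..**
step 19: ...**..**.*..
step 20: ..*...*..**..
step 21: .**..**.*....
step 22: *...*..**....
step 23: *..**.*.....*
step 24: ..*..**....*.
step 25: .**.*.....**.
step 26: *..**....*...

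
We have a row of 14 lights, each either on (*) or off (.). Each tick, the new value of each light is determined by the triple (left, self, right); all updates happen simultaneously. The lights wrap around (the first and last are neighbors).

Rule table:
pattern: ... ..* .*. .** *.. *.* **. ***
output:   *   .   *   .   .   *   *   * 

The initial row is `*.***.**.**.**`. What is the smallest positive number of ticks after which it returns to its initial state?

**.***.**.**.*
***.***.**.**.
.***.***.**.**
*.***.***.**.*
**.***.***.**.
.**.***.***.**
*.**.***.***.*
**.**.***.***.
.**.**.***.***
*.**.**.***.**
**.**.**.***.*
***.**.**.***.
.***.**.**.***
*.***.**.**.**

14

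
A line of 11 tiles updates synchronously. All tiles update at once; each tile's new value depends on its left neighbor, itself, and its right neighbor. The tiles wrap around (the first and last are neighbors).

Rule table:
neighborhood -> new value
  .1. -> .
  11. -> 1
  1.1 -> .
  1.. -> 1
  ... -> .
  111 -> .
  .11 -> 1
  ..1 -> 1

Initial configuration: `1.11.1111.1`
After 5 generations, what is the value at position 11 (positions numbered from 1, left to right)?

1.11.1..1.1
1.11..11..1
1.111111111
1.1........
...1......1
position 11 holds 1

1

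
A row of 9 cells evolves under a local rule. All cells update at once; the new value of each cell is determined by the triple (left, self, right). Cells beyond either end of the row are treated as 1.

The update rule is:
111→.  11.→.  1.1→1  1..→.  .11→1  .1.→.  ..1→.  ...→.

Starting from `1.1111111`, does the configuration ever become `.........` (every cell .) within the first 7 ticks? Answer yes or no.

yes

.11......
11.......
.........
all cells are . at tick 3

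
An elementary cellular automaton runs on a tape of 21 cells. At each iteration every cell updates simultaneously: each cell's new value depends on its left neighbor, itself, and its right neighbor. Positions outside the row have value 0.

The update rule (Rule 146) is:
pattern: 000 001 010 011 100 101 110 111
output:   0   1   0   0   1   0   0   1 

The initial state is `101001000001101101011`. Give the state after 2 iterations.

000110100010000000000
001000010101000000000

001000010101000000000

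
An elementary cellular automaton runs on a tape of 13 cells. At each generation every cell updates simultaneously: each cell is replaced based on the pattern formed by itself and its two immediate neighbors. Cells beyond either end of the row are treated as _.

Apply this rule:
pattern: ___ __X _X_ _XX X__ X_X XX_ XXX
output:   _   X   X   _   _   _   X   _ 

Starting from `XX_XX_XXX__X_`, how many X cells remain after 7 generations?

6

generation 1: _X__X___X_XX_
generation 2: XX_XX__XX__X_
generation 3: _X__X_X_X_XX_
generation 4: XX_XX_X_X__X_
generation 5: _X__X_X_X_XX_  (repeats generation 3; period 2)
generation 7: _X__X_X_X_XX_
count of X: 6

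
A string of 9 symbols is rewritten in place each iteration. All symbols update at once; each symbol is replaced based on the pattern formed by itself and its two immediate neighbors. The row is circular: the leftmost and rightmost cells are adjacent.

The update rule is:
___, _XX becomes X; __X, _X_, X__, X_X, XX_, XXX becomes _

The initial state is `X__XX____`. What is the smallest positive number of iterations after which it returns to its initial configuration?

___X__XX_
XX____X__
X__XX____

3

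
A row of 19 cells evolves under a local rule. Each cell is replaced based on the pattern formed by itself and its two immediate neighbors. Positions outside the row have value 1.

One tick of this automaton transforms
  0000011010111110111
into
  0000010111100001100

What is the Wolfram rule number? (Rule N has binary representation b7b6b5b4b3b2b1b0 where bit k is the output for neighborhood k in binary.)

44

position 11: 111 → 0  (bit 7 = 0)
position 6: 110 → 0  (bit 6 = 0)
position 7: 101 → 1  (bit 5 = 1)
position 0: 100 → 0  (bit 4 = 0)
position 5: 011 → 1  (bit 3 = 1)
position 8: 010 → 1  (bit 2 = 1)
position 4: 001 → 0  (bit 1 = 0)
position 1: 000 → 0  (bit 0 = 0)
bits b7..b0 = 00101100 = 44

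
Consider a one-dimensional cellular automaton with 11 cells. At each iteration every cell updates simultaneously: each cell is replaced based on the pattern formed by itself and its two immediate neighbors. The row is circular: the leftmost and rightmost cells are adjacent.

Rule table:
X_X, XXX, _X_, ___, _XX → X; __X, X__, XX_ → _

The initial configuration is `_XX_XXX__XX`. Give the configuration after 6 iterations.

iteration 1: XX_XXX___X_
iteration 2: X_XXX__X_XX
iteration 3: _XXX___XXXX
iteration 4: XXX__X_XXX_
iteration 5: XX___XXXX_X
iteration 6: X__X_XXX_XX

X__X_XXX_XX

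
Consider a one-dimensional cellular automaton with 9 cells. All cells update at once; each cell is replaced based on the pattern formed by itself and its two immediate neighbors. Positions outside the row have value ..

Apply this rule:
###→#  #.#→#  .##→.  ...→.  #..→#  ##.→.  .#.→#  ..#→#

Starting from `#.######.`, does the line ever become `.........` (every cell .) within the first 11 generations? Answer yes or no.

##.####.#
..#.##.##
.###..#..
#.#.####.
####.##.#
.##.#..##
#..####..
###.##.#.
.#.#..###
######.#.
.####.###
generation 11 is .####.###, still not uniform .

no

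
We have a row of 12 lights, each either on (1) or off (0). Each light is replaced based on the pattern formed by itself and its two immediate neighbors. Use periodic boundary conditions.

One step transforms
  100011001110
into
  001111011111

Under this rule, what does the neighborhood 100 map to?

At position 1 the neighborhood is 100; the next row has 0 there.

0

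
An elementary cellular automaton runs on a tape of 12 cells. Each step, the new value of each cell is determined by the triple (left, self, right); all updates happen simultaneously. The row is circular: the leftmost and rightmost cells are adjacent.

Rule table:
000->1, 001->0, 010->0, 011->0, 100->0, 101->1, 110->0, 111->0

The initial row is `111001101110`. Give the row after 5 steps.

000000010001

step 1: 000000010001
step 2: 011111000100
step 3: 000000010001  (repeats step 1; period 2)
step 5: 000000010001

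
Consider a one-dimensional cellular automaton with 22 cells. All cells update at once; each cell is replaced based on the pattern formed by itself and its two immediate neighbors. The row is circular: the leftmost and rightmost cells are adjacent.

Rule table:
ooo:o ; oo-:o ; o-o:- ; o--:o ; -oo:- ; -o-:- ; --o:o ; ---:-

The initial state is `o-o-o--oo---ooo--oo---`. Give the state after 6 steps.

-----oo-oo-o-oooo-oo-o
o---o-o--o----ooo--o--
-o-o---oo-o--o-oooo-oo
----o-o-o--oo---ooo--o
o--o-----oo-oo-o-oooo-
-oo-o---o-o--o----ooo-

-oo-o---o-o--o----ooo-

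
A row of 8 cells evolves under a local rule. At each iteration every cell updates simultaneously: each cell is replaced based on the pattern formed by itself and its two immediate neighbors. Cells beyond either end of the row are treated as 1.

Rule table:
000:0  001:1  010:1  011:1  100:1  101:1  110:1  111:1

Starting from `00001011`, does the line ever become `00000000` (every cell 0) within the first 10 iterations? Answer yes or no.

no

10011111
11111111
11111111  (fixed point — unchanged through iteration 10)
iteration 10 is 11111111, still not uniform 0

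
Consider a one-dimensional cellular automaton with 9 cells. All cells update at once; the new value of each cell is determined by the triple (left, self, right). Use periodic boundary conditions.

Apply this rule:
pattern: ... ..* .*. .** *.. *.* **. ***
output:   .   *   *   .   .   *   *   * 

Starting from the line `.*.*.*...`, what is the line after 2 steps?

.*****..*

step 1: ******...
step 2: .*****..*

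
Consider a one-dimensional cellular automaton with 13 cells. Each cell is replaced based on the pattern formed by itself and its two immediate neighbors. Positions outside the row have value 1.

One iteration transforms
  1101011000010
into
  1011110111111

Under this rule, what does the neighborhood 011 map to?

1

At position 5 the neighborhood is 011; the next row has 1 there.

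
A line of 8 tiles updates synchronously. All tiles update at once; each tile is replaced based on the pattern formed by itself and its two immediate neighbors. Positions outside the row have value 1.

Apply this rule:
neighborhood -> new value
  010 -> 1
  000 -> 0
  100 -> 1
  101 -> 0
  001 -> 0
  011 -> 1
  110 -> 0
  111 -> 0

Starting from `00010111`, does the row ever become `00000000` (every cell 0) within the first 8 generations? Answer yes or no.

no

generation 1: 10010100
generation 2: 01010110
generation 3: 01010100
generation 4: 01010110  (repeats generation 2; period 2)
generation 8: 01010110
generation 8 is 01010110, still not uniform 0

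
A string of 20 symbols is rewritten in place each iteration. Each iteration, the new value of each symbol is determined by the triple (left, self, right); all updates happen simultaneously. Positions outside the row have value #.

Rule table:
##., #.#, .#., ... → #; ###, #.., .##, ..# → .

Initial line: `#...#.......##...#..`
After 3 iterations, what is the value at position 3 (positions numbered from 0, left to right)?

.

iteration 1: #.#.#.#####..#.#.#..
iteration 2: ######....#..#####..
iteration 3: .....#.##.#......#..
position 3 holds .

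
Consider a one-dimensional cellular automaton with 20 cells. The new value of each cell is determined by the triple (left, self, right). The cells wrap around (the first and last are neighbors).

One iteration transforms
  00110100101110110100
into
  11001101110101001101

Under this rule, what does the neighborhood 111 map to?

At position 11 the neighborhood is 111; the next row has 1 there.

1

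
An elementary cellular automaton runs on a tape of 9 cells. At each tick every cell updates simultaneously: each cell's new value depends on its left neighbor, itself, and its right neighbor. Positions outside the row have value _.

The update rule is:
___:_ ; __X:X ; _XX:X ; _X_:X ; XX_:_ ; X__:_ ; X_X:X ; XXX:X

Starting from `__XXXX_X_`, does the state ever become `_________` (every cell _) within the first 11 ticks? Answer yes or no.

no

tick 1: _XXXX_XX_
tick 2: XXXX_XX__
tick 3: XXX_XX___
tick 4: XX_XX____
tick 5: X_XX_____
tick 6: XXX______
tick 7: XX_______
tick 8: X________
tick 9: X________  (fixed point — unchanged through tick 11)
tick 11 is X________, still not uniform _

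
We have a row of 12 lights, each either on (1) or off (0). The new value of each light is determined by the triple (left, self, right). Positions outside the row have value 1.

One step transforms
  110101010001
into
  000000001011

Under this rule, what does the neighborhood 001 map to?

1

At position 10 the neighborhood is 001; the next row has 1 there.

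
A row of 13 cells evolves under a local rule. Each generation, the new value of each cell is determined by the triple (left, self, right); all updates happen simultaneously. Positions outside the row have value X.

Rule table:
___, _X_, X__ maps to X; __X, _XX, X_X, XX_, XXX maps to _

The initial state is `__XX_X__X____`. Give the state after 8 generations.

X____________

X____XX_XXXX_
_XXX_________
____XXXXXXXX_
XXX__________
___XXXXXXXXX_
XX___________
__XXXXXXXXXX_
X____________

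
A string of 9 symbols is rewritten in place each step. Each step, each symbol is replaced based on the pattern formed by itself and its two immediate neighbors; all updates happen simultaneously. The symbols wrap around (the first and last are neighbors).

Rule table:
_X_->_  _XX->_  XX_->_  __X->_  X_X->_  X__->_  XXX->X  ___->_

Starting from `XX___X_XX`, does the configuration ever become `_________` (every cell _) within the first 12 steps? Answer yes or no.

X_______X
_________
all cells are _ at step 2

yes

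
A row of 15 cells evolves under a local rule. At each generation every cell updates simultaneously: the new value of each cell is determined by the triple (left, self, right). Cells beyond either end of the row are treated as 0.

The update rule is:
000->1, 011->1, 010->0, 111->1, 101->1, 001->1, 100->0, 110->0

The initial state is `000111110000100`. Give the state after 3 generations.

111111100111001
111111001110010
111110011100100

111110011100100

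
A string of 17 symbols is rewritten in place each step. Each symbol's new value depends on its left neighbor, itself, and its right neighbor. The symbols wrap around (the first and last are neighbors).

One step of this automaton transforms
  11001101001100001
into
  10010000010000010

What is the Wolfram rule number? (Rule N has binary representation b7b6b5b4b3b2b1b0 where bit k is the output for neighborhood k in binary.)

position 0: 111 → 1  (bit 7 = 1)
position 1: 110 → 0  (bit 6 = 0)
position 6: 101 → 0  (bit 5 = 0)
position 2: 100 → 0  (bit 4 = 0)
position 4: 011 → 0  (bit 3 = 0)
position 7: 010 → 0  (bit 2 = 0)
position 3: 001 → 1  (bit 1 = 1)
position 13: 000 → 0  (bit 0 = 0)
bits b7..b0 = 10000010 = 130

130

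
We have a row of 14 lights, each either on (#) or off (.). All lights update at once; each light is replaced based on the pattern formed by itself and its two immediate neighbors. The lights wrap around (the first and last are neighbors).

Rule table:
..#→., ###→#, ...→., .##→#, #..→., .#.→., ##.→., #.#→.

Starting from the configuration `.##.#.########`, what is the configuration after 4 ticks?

......####....

.#....#######.
......######..
......#####...
......####....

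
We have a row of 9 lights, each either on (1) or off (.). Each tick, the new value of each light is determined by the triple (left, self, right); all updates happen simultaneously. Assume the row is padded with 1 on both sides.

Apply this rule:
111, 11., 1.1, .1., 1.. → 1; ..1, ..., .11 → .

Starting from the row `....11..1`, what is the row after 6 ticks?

tick 1: 1....11..
tick 2: 11....11.
tick 3: 111....11
tick 4: 1111....1
tick 5: 11111....
tick 6: 111111...

111111...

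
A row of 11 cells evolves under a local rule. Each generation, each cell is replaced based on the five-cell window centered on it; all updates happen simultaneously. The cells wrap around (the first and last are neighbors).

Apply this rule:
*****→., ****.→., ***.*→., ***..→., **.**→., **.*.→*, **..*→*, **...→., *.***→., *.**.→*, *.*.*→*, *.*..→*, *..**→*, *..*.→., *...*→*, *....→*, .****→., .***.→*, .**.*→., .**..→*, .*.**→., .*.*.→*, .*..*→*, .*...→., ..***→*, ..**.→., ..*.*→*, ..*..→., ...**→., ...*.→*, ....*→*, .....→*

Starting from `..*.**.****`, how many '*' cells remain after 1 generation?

generation 1: *.*.*......
count of *: 3

3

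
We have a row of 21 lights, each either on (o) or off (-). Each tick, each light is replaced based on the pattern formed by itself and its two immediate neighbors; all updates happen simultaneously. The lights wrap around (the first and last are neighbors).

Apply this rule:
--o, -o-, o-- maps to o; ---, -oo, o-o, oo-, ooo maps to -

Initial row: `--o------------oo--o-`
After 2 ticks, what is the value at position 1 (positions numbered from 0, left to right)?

-

tick 1: -ooo----------o--oooo
tick 2: ----o--------oooo----
position 1 holds -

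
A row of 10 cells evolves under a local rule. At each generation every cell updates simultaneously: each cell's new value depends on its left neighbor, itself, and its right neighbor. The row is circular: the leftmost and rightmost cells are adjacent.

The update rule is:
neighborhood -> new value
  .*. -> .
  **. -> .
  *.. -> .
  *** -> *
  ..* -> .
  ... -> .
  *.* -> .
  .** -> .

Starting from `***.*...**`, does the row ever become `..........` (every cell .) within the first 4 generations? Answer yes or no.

yes

generation 1: **.......*
generation 2: *.........
generation 3: ..........
all cells are . at generation 3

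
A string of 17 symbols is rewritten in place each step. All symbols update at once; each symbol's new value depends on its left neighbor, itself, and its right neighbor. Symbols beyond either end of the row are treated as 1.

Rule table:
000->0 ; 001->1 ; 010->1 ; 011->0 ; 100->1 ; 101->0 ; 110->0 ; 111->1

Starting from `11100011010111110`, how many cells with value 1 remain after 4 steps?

8

11010100010011100
10010110111101011
01110000011001001
00101000100111110
count of 1: 8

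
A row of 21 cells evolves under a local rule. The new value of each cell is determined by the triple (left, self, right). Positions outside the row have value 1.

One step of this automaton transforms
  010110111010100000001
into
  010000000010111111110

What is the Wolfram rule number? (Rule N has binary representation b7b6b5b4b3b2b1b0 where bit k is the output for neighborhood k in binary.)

23

position 7: 111 → 0  (bit 7 = 0)
position 4: 110 → 0  (bit 6 = 0)
position 0: 101 → 0  (bit 5 = 0)
position 13: 100 → 1  (bit 4 = 1)
position 3: 011 → 0  (bit 3 = 0)
position 1: 010 → 1  (bit 2 = 1)
position 19: 001 → 1  (bit 1 = 1)
position 14: 000 → 1  (bit 0 = 1)
bits b7..b0 = 00010111 = 23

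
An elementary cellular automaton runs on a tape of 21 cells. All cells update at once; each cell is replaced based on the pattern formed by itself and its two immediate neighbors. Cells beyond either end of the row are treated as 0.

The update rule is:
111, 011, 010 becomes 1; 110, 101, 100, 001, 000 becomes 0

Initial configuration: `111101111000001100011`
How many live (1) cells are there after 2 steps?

6

111001110000001000010
110001100000001000010
count of 1: 6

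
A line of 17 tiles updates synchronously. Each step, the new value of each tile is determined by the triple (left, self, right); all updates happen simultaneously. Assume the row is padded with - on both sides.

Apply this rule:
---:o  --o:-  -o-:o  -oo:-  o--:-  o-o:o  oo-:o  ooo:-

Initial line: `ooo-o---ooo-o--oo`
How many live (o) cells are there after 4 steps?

9

--ooo-o---ooo---o
o---ooo-o---o-o-o
o-o---ooo-o-ooooo
ooo-o---oooo----o
count of o: 9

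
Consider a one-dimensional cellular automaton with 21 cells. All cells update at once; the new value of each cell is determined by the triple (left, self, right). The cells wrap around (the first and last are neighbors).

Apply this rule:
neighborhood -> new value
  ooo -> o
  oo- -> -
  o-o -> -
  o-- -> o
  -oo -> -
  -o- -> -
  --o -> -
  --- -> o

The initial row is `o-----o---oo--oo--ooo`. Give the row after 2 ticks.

--oo-o---oo--oo--o---

-oooo--oo---o---o--oo
--oo-o---oo--oo--o---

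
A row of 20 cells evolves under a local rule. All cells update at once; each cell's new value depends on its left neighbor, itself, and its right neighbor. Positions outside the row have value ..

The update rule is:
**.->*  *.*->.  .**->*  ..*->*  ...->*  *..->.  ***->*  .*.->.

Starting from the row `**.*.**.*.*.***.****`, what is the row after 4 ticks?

**...**.....***.****
**.****.*******.****
**.****.*******.****  (fixed point — unchanged through tick 4)

**.****.*******.****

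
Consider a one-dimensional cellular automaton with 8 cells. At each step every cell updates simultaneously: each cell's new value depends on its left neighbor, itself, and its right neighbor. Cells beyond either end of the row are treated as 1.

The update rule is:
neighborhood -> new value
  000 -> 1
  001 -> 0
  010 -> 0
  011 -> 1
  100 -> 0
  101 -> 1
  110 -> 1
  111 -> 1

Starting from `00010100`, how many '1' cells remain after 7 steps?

01001000
10000010
10111001
11111001
11111001  (fixed point — unchanged through step 7)
count of 1: 6

6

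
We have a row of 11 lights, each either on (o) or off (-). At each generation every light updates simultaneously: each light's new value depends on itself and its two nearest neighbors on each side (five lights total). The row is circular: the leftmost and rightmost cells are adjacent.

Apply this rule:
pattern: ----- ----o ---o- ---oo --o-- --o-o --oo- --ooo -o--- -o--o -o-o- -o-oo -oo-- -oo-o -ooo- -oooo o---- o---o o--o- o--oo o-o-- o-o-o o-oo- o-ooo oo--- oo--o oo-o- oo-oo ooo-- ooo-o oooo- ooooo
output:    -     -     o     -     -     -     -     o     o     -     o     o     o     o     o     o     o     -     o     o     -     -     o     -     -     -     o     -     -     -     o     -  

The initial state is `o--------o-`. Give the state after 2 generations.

ooo-o--o-o-

-oo-----o-o
ooo-o--o-o-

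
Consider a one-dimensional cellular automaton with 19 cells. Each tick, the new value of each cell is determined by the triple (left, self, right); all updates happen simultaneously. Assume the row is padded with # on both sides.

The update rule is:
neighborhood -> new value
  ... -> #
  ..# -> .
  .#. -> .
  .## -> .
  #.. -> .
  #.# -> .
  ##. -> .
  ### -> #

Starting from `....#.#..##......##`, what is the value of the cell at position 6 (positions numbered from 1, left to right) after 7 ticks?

.##.........####..#
....#######..##....
.##..#####......##.
......###..####....
.####..#....##..##.
..##.....##........
.....###....######.
position 6 holds #

#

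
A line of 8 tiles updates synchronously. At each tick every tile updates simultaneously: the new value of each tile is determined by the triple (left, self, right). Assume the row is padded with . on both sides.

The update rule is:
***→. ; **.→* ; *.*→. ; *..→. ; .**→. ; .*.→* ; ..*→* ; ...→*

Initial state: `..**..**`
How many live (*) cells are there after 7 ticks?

**.*.*.*
.*.*.*.*
**.*.*.*  (repeats tick 1; period 2)
tick 7: **.*.*.*
count of *: 5

5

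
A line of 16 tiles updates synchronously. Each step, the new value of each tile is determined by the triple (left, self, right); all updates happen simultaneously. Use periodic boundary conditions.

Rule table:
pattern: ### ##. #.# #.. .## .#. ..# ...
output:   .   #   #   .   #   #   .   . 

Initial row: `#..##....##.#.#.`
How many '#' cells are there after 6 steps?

step 1: #..##....#######
step 2: #..##....#......
step 3: #..##....#......  (fixed point — unchanged through step 6)
count of #: 4

4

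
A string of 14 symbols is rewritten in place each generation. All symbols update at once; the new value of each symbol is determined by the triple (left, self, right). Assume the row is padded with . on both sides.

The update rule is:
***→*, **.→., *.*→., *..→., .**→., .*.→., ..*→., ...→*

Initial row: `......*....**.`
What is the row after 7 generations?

*****...**....
.***..*....***
..*.....**..*.
*...***.......
..*..*..******
*........****.
..******..**..

..******..**..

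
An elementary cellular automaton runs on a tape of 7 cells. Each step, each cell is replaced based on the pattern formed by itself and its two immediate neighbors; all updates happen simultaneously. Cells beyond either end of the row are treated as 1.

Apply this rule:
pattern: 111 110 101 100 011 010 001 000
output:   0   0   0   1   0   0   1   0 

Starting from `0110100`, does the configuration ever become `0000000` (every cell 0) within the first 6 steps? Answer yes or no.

yes

0000011
1000100
0101011
0000000
all cells are 0 at step 4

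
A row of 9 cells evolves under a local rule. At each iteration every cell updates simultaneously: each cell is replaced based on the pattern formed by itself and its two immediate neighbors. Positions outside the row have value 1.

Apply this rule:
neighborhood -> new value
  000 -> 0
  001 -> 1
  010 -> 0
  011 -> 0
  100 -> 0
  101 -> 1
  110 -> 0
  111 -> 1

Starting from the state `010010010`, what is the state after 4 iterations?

100101010

100100101
001001010
010010101
100101010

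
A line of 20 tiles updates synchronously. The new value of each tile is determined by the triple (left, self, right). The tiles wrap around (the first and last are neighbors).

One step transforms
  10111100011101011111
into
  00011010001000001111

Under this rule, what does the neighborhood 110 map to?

0

At position 0 the neighborhood is 110; the next row has 0 there.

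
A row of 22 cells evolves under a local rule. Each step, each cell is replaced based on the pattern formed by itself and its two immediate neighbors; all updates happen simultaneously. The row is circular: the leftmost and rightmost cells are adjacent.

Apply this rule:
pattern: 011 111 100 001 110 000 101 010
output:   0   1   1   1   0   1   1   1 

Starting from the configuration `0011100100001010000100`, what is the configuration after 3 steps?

1101011111111111111111
1011101111111111111111
0101010111111111111111

0101010111111111111111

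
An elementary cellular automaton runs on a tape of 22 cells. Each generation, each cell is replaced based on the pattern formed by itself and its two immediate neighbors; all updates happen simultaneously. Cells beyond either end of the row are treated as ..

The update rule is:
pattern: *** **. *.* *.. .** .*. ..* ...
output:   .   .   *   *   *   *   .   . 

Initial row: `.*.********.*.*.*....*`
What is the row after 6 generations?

.*..**..*..*...*..*..*

.***.......*******...*
.*..*......*......*..*
.**.**.....**.....**.*
.*.**.*....*.*....*.**
.***.***...****...***.
.*..**..*..*...*..*..*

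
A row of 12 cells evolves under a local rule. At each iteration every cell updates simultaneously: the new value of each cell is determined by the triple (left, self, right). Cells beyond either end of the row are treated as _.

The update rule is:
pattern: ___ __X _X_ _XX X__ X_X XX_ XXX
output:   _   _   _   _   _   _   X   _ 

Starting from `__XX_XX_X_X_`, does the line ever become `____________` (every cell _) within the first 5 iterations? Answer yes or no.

yes

iteration 1: ___X__X_____
iteration 2: ____________
all cells are _ at iteration 2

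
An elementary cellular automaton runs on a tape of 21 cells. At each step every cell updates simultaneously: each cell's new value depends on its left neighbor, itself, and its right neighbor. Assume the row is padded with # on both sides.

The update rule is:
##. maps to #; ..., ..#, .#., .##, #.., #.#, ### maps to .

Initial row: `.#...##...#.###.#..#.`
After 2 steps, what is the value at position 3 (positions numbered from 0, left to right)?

.

step 1: ......#.......#......
step 2: .....................
position 3 holds .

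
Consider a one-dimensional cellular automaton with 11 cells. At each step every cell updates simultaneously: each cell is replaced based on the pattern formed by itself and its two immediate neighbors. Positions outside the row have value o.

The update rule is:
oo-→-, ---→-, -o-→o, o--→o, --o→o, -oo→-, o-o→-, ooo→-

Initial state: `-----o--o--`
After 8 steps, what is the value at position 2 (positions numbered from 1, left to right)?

o---ooooooo
-o-o-------
-o-oo-----o
-o---o---o-
-oo-ooo-oo-
-----------
o---------o
-o-------o-
position 2 holds o

o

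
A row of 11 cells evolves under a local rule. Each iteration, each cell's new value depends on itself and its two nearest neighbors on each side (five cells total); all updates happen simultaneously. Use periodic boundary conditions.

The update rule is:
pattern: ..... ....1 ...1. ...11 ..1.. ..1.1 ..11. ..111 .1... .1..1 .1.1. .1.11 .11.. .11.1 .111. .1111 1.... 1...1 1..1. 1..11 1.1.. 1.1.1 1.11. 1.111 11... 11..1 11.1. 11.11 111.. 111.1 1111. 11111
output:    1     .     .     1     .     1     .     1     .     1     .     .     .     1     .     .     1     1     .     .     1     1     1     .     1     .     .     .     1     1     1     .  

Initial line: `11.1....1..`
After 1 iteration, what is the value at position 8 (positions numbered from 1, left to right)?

.1.1.1...1.
position 8 holds .

.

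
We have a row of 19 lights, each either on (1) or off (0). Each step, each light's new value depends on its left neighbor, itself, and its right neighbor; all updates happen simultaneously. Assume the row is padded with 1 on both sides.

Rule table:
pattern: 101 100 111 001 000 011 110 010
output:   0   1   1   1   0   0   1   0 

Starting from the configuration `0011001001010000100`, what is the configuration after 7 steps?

1111111101110100101

step 1: 1101110110001001011
step 2: 1100110011010110001
step 3: 1111011101000011010
step 4: 1111001100100101000
step 5: 1111110111011000101
step 6: 1111110011001101000
step 7: 1111111101110100101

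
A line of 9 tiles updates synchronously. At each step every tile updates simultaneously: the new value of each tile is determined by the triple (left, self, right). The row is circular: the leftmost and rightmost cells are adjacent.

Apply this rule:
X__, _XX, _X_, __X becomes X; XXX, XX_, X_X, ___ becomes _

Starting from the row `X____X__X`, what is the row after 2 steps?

_XXXX____

step 1: _X__XXXXX
step 2: _XXXX____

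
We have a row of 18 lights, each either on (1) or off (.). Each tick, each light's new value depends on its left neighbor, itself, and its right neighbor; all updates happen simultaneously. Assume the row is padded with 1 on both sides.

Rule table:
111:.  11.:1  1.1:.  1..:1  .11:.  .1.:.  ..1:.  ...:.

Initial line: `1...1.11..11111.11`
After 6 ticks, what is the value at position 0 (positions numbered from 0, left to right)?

tick 1: 11.....11.....1...
tick 2: .11.....11.....1..
tick 3: ..11.....11.....1.
tick 4: 1..11.....11......
tick 5: 11..11.....11.....
tick 6: .11..11.....11....
position 0 holds .

.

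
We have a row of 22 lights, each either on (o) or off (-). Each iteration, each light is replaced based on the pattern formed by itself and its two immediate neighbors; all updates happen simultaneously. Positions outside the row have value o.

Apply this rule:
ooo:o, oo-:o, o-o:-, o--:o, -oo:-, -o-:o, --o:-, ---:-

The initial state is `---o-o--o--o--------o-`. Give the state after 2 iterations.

iteration 1: o--o-oo-oo-oo-------o-
iteration 2: oo-o--o--o--oo------o-

oo-o--o--o--oo------o-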